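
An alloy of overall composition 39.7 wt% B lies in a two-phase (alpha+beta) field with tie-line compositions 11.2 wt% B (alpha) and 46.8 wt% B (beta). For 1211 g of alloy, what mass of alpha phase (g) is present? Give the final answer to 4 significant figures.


f_alpha = (C_beta - C0) / (C_beta - C_alpha)
f_alpha = (46.8 - 39.7) / (46.8 - 11.2) = 0.199438
m_alpha = f_alpha * m_total = 0.199438 * 1211 = 241.5 g


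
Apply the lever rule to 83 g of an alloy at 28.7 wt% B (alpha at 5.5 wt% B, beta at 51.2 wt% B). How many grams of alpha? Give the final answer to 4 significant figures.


f_alpha = (C_beta - C0) / (C_beta - C_alpha)
f_alpha = (51.2 - 28.7) / (51.2 - 5.5) = 0.492341
m_alpha = f_alpha * m_total = 0.492341 * 83 = 40.86 g


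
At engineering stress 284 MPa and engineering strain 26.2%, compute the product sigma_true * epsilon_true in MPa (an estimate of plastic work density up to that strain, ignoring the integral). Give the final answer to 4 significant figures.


sigma_true = sigma_eng * (1 + epsilon_eng)
sigma_true = 284 * (1 + 0.262) = 358.408 MPa
epsilon_true = ln(1 + epsilon_eng)
epsilon_true = ln(1 + 0.262) = 0.232698
sigma_true * epsilon_true = 358.408 * 0.232698 = 83.4 MPa


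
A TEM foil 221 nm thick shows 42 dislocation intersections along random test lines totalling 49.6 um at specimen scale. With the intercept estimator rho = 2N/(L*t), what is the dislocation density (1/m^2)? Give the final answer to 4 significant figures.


rho = 2N / (L * t)
L = 49.6 um = 4.96e-05 m, t = 221 nm = 2.21e-07 m
rho = 2 * 42 / (4.96e-05 * 2.21e-07)
rho = 7.663e+12 1/m^2


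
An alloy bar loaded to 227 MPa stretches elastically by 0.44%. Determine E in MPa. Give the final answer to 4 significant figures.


E = sigma / epsilon
epsilon = 0.44% = 4.4e-03
E = 227 / 4.4e-03
E = 51590 MPa


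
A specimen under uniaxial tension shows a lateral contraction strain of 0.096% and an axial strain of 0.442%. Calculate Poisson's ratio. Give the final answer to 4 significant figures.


nu = -epsilon_lat / epsilon_axial
Lateral strain is contraction (negative), so using magnitudes:
nu = 0.096 / 0.442
nu = 0.2172


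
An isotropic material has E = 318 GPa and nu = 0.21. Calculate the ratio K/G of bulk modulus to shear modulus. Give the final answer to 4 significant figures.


G = E / (2*(1+nu))
G = 318 / (2*(1+0.21)) = 131.405 GPa
K = E / (3*(1-2*nu))
K = 318 / (3*(1-2*0.21)) = 182.759 GPa
K/G = 182.759 / 131.405 = 1.391


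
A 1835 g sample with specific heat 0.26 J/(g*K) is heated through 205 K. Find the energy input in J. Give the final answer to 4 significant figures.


Q = m * cp * dT
Q = 1835 * 0.26 * 205
Q = 97810 J


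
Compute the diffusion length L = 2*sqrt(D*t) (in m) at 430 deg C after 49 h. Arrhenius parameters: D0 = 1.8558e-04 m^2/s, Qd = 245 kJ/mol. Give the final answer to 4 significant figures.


Step 1: D = D0 * exp(-Qd/(R*T))
T = 703.15 K
D = 1.8558e-04 * exp(-245e3 / (8.314 * 703.15)) = 1.16856e-22 m^2/s
Step 2: L = 2*sqrt(D*t)
t = 49 h = 176400 s
L = 2*sqrt(1.16856e-22 * 176400) = 9.08e-09 m


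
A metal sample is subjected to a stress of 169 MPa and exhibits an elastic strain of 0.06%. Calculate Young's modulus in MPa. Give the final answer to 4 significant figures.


E = sigma / epsilon
epsilon = 0.06% = 6e-04
E = 169 / 6e-04
E = 281700 MPa


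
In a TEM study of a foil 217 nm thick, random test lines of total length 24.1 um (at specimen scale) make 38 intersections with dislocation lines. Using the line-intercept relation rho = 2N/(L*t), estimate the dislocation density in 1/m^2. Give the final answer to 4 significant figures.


rho = 2N / (L * t)
L = 24.1 um = 2.41e-05 m, t = 217 nm = 2.17e-07 m
rho = 2 * 38 / (2.41e-05 * 2.17e-07)
rho = 1.453e+13 1/m^2


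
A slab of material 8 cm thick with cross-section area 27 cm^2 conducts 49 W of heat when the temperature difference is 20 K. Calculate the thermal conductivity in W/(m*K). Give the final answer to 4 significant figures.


k = Q*L / (A*dT)
L = 0.08 m, A = 2.7e-03 m^2
k = 49 * 0.08 / (2.7e-03 * 20)
k = 72.59 W/(m*K)


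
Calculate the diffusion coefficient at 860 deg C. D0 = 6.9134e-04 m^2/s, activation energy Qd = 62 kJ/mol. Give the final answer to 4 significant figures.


D = D0 * exp(-Qd / (R*T))
T = 1133.15 K
D = 6.9134e-04 * exp(-62e3 / (8.314 * 1133.15))
D = 9.585e-07 m^2/s


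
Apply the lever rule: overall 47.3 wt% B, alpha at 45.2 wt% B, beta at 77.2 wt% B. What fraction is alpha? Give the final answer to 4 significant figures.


f_alpha = (C_beta - C0) / (C_beta - C_alpha)
f_alpha = (77.2 - 47.3) / (77.2 - 45.2)
f_alpha = 0.9344


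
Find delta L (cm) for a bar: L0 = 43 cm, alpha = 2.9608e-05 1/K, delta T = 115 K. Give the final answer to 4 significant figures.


dL = L0 * alpha * dT
dL = 43 * 2.9608e-05 * 115
dL = 0.1464 cm


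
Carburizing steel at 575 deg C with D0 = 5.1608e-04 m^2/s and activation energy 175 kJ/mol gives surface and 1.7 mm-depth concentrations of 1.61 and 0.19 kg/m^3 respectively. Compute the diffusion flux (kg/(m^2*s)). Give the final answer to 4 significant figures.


Step 1: D = D0 * exp(-Qd/(R*T))
T = 575 + 273.15 = 848.15 K
D = 5.1608e-04 * exp(-175e3 / (8.314 * 848.15)) = 8.60359e-15 m^2/s
Step 2: J = D * (C1 - C2) / dx
J = 8.60359e-15 * (1.61 - 0.19) / 1.7e-03
J = 7.187e-12 kg/(m^2*s)


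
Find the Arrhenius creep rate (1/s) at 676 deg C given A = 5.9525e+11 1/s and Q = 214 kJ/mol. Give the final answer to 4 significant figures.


rate = A * exp(-Q / (R*T))
T = 676 + 273.15 = 949.15 K
rate = 5.9525e+11 * exp(-214e3 / (8.314 * 949.15))
rate = 0.9936 1/s


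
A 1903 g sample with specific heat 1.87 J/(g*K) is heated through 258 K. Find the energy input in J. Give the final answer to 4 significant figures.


Q = m * cp * dT
Q = 1903 * 1.87 * 258
Q = 918100 J


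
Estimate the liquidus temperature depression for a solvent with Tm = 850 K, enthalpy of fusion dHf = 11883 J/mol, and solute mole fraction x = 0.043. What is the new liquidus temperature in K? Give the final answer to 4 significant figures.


dT = R*Tm^2*x / dHf
dT = 8.314 * 850^2 * 0.043 / 11883
dT = 21.7365 K
T_new = 850 - 21.7365 = 828.3 K


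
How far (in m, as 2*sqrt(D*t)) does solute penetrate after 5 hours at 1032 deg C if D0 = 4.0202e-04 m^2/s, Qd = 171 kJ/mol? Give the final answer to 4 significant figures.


Step 1: D = D0 * exp(-Qd/(R*T))
T = 1305.15 K
D = 4.0202e-04 * exp(-171e3 / (8.314 * 1305.15)) = 5.75769e-11 m^2/s
Step 2: L = 2*sqrt(D*t)
t = 5 h = 18000 s
L = 2*sqrt(5.75769e-11 * 18000) = 2.036e-03 m


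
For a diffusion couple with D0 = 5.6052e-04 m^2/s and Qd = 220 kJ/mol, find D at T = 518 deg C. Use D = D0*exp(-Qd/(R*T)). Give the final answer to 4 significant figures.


D = D0 * exp(-Qd / (R*T))
T = 791.15 K
D = 5.6052e-04 * exp(-220e3 / (8.314 * 791.15))
D = 1.671e-18 m^2/s


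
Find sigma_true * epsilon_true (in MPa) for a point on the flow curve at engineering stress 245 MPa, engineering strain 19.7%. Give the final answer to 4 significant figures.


sigma_true = sigma_eng * (1 + epsilon_eng)
sigma_true = 245 * (1 + 0.197) = 293.265 MPa
epsilon_true = ln(1 + epsilon_eng)
epsilon_true = ln(1 + 0.197) = 0.179818
sigma_true * epsilon_true = 293.265 * 0.179818 = 52.73 MPa


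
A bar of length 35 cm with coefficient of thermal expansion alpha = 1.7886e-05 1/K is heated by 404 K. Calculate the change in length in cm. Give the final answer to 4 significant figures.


dL = L0 * alpha * dT
dL = 35 * 1.7886e-05 * 404
dL = 0.2529 cm


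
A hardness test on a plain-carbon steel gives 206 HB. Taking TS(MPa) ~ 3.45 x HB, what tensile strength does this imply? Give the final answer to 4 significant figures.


TS (MPa) = 3.45 * HB
TS = 3.45 * 206
TS = 710.7 MPa


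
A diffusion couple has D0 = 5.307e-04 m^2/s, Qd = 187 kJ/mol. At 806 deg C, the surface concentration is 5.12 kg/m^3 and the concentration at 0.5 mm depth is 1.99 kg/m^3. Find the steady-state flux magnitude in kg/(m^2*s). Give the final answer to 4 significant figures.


Step 1: D = D0 * exp(-Qd/(R*T))
T = 806 + 273.15 = 1079.15 K
D = 5.307e-04 * exp(-187e3 / (8.314 * 1079.15)) = 4.7105e-13 m^2/s
Step 2: J = D * (C1 - C2) / dx
J = 4.7105e-13 * (5.12 - 1.99) / 5e-04
J = 2.949e-09 kg/(m^2*s)


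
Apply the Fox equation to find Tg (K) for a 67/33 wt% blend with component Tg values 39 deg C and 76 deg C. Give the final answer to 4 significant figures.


1/Tg = w1/Tg1 + w2/Tg2 (in Kelvin)
Tg1 = 312.15 K, Tg2 = 349.15 K
1/Tg = 0.67/312.15 + 0.33/349.15
Tg = 323.5 K


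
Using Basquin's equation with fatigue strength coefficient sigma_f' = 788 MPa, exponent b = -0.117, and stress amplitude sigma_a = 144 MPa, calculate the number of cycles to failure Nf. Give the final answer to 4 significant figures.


sigma_a = sigma_f' * (2*Nf)^b
2*Nf = (sigma_a / sigma_f')^(1/b)
2*Nf = (144 / 788)^(1/-0.117)
2*Nf = 2.03747e+06
Nf = 1.019e+06 cycles


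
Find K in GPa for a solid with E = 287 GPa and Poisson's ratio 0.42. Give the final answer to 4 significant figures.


K = E / (3*(1-2*nu))
K = 287 / (3*(1-2*0.42))
K = 597.9 GPa


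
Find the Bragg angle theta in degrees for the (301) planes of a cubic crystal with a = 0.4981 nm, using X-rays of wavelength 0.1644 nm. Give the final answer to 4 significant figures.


d = a / sqrt(h^2+k^2+l^2)
d = 0.4981 / sqrt(10) = 0.157513 nm
lambda = 2*d*sin(theta)  =>  sin(theta) = lambda / (2*d)
sin(theta) = 0.1644 / (2 * 0.157513) = 0.521862
theta = 31.46 deg


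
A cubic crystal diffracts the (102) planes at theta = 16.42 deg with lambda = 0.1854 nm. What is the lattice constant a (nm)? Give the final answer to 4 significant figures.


d = lambda / (2*sin(theta))
d = 0.1854 / (2*sin(16.42 deg))
d = 0.327937 nm
a = d * sqrt(h^2+k^2+l^2) = 0.327937 * sqrt(5)
a = 0.7333 nm


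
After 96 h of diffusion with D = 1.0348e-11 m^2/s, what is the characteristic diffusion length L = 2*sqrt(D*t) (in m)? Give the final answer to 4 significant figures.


t = 96 hr = 345600 s
Diffusion length = 2*sqrt(D*t)
= 2*sqrt(1.0348e-11 * 345600)
= 3.782e-03 m


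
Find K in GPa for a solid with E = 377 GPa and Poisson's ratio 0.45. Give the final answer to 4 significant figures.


K = E / (3*(1-2*nu))
K = 377 / (3*(1-2*0.45))
K = 1257 GPa


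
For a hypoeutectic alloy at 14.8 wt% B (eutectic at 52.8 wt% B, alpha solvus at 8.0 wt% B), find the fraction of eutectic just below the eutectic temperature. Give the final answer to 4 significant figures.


f_primary = (C_e - C0) / (C_e - C_alpha_max)
f_primary = (52.8 - 14.8) / (52.8 - 8.0)
f_primary = 0.848214
f_eutectic = 1 - 0.848214 = 0.1518


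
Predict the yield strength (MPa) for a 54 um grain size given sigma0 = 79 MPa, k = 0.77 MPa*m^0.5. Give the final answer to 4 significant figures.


sigma_y = sigma0 + k / sqrt(d)
d = 54 um = 5.4e-05 m
sigma_y = 79 + 0.77 / sqrt(5.4e-05)
sigma_y = 183.8 MPa


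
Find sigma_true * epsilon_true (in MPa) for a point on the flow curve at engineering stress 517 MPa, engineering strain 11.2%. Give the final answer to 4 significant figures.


sigma_true = sigma_eng * (1 + epsilon_eng)
sigma_true = 517 * (1 + 0.112) = 574.904 MPa
epsilon_true = ln(1 + epsilon_eng)
epsilon_true = ln(1 + 0.112) = 0.10616
sigma_true * epsilon_true = 574.904 * 0.10616 = 61.03 MPa


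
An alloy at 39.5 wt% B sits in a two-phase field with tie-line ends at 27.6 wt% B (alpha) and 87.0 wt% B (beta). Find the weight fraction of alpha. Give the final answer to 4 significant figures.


f_alpha = (C_beta - C0) / (C_beta - C_alpha)
f_alpha = (87.0 - 39.5) / (87.0 - 27.6)
f_alpha = 0.7997


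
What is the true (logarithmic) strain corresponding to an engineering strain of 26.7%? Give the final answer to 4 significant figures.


epsilon_true = ln(1 + epsilon_eng)
epsilon_true = ln(1 + 0.267)
epsilon_true = 0.2367


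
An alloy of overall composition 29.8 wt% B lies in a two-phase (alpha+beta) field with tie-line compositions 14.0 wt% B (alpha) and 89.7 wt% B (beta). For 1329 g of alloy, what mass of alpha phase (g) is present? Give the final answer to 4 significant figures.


f_alpha = (C_beta - C0) / (C_beta - C_alpha)
f_alpha = (89.7 - 29.8) / (89.7 - 14.0) = 0.791281
m_alpha = f_alpha * m_total = 0.791281 * 1329 = 1052 g


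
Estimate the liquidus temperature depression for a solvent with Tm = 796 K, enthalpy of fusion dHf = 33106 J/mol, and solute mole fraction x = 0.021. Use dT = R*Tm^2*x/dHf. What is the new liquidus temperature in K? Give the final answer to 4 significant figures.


dT = R*Tm^2*x / dHf
dT = 8.314 * 796^2 * 0.021 / 33106
dT = 3.34156 K
T_new = 796 - 3.34156 = 792.7 K


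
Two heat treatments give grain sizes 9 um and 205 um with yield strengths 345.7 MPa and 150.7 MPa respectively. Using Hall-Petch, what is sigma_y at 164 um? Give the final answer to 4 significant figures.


sigma_y = sigma0 + k / sqrt(d)
1/sqrt(d1) = 1/sqrt(9e-06) = 333.333;  1/sqrt(d2) = 69.843
k = (sigma1 - sigma2) / (1/sqrt(d1) - 1/sqrt(d2)) = (345.7 - 150.7) / (333.333 - 69.843) = 0.740065 MPa*m^0.5
sigma0 = sigma1 - k/sqrt(d1) = 345.7 - 0.740065*333.333 = 99.0116 MPa
sigma_y(d3) = 99.0116 + 0.740065 / sqrt(1.64e-04) = 156.8 MPa


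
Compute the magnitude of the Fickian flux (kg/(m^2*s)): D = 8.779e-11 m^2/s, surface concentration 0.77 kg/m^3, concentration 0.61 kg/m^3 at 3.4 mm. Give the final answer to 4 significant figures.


J = -D * (dC/dx) = D * (C1 - C2) / dx
J = 8.779e-11 * (0.77 - 0.61) / 3.4e-03
J = 4.131e-09 kg/(m^2*s)


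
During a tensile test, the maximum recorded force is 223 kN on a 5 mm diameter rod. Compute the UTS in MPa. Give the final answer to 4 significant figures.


A0 = pi*(d/2)^2 = pi*(5/2)^2 = 19.635 mm^2
UTS = F_max / A0 = 223*1000 / 19.635
UTS = 11360 MPa


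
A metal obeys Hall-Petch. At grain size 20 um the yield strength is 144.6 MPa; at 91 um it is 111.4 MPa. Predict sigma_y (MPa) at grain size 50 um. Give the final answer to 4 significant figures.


sigma_y = sigma0 + k / sqrt(d)
1/sqrt(d1) = 1/sqrt(2e-05) = 223.607;  1/sqrt(d2) = 104.828
k = (sigma1 - sigma2) / (1/sqrt(d1) - 1/sqrt(d2)) = (144.6 - 111.4) / (223.607 - 104.828) = 0.279512 MPa*m^0.5
sigma0 = sigma1 - k/sqrt(d1) = 144.6 - 0.279512*223.607 = 82.0991 MPa
sigma_y(d3) = 82.0991 + 0.279512 / sqrt(5e-05) = 121.6 MPa


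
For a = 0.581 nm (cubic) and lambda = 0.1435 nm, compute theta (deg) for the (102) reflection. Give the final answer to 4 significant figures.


d = a / sqrt(h^2+k^2+l^2)
d = 0.581 / sqrt(5) = 0.259831 nm
lambda = 2*d*sin(theta)  =>  sin(theta) = lambda / (2*d)
sin(theta) = 0.1435 / (2 * 0.259831) = 0.276141
theta = 16.03 deg


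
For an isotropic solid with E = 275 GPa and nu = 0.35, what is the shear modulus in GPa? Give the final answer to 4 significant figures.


G = E / (2*(1+nu))
G = 275 / (2*(1+0.35))
G = 101.9 GPa


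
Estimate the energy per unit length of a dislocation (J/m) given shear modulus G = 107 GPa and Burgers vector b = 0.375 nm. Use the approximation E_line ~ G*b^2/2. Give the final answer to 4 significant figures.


E = G*b^2/2
b = 0.375 nm = 3.75e-10 m
G = 107 GPa = 1.07e+11 Pa
E = 0.5 * 1.07e+11 * (3.75e-10)^2
E = 7.523e-09 J/m


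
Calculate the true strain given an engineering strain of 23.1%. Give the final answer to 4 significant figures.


epsilon_true = ln(1 + epsilon_eng)
epsilon_true = ln(1 + 0.231)
epsilon_true = 0.2078


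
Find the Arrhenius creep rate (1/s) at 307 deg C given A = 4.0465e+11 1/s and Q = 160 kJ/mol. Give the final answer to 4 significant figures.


rate = A * exp(-Q / (R*T))
T = 307 + 273.15 = 580.15 K
rate = 4.0465e+11 * exp(-160e3 / (8.314 * 580.15))
rate = 1.588e-03 1/s


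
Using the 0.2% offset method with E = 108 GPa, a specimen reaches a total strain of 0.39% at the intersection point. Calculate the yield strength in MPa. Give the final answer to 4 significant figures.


Offset strain = 0.002
Elastic strain at yield = total_strain - offset = 3.9e-03 - 0.002 = 1.9e-03
sigma_y = E * elastic_strain = 108000 * 1.9e-03
sigma_y = 205.2 MPa


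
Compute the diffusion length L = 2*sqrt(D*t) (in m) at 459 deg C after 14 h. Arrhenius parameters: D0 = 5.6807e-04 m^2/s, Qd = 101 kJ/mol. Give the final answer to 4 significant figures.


Step 1: D = D0 * exp(-Qd/(R*T))
T = 732.15 K
D = 5.6807e-04 * exp(-101e3 / (8.314 * 732.15)) = 3.53492e-11 m^2/s
Step 2: L = 2*sqrt(D*t)
t = 14 h = 50400 s
L = 2*sqrt(3.53492e-11 * 50400) = 2.67e-03 m


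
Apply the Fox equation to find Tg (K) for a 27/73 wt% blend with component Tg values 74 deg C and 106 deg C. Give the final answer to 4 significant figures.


1/Tg = w1/Tg1 + w2/Tg2 (in Kelvin)
Tg1 = 347.15 K, Tg2 = 379.15 K
1/Tg = 0.27/347.15 + 0.73/379.15
Tg = 369.9 K


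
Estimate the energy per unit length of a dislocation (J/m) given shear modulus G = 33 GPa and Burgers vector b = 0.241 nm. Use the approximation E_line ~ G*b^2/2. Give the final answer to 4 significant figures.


E = G*b^2/2
b = 0.241 nm = 2.41e-10 m
G = 33 GPa = 3.3e+10 Pa
E = 0.5 * 3.3e+10 * (2.41e-10)^2
E = 9.583e-10 J/m


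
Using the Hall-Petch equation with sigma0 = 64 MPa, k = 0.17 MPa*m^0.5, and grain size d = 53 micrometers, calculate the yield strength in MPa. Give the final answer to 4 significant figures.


sigma_y = sigma0 + k / sqrt(d)
d = 53 um = 5.3e-05 m
sigma_y = 64 + 0.17 / sqrt(5.3e-05)
sigma_y = 87.35 MPa


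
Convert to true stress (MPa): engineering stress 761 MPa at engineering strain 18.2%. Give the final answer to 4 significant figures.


sigma_true = sigma_eng * (1 + epsilon_eng)
sigma_true = 761 * (1 + 0.182)
sigma_true = 899.5 MPa


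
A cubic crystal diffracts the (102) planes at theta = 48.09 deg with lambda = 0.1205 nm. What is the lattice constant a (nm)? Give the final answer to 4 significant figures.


d = lambda / (2*sin(theta))
d = 0.1205 / (2*sin(48.09 deg))
d = 0.08096 nm
a = d * sqrt(h^2+k^2+l^2) = 0.08096 * sqrt(5)
a = 0.181 nm


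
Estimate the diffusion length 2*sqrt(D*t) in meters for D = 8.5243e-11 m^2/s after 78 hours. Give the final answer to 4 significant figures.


t = 78 hr = 280800 s
Diffusion length = 2*sqrt(D*t)
= 2*sqrt(8.5243e-11 * 280800)
= 9.785e-03 m


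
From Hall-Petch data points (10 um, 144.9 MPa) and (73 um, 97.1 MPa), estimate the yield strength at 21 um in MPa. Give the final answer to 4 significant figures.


sigma_y = sigma0 + k / sqrt(d)
1/sqrt(d1) = 1/sqrt(1e-05) = 316.228;  1/sqrt(d2) = 117.041
k = (sigma1 - sigma2) / (1/sqrt(d1) - 1/sqrt(d2)) = (144.9 - 97.1) / (316.228 - 117.041) = 0.239976 MPa*m^0.5
sigma0 = sigma1 - k/sqrt(d1) = 144.9 - 0.239976*316.228 = 69.0129 MPa
sigma_y(d3) = 69.0129 + 0.239976 / sqrt(2.1e-05) = 121.4 MPa


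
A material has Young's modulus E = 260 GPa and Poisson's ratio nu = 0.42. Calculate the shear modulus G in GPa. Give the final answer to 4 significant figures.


G = E / (2*(1+nu))
G = 260 / (2*(1+0.42))
G = 91.55 GPa


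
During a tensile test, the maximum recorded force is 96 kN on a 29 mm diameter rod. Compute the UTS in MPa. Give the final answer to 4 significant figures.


A0 = pi*(d/2)^2 = pi*(29/2)^2 = 660.52 mm^2
UTS = F_max / A0 = 96*1000 / 660.52
UTS = 145.3 MPa


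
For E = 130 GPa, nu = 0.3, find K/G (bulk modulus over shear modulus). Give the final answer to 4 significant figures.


G = E / (2*(1+nu))
G = 130 / (2*(1+0.3)) = 50 GPa
K = E / (3*(1-2*nu))
K = 130 / (3*(1-2*0.3)) = 108.333 GPa
K/G = 108.333 / 50 = 2.167


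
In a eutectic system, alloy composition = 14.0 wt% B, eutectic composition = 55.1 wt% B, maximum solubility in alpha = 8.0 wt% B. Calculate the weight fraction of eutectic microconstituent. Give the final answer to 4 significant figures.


f_primary = (C_e - C0) / (C_e - C_alpha_max)
f_primary = (55.1 - 14.0) / (55.1 - 8.0)
f_primary = 0.872611
f_eutectic = 1 - 0.872611 = 0.1274


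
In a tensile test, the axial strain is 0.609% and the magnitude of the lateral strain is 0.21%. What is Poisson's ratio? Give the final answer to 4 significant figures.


nu = -epsilon_lat / epsilon_axial
Lateral strain is contraction (negative), so using magnitudes:
nu = 0.21 / 0.609
nu = 0.3448


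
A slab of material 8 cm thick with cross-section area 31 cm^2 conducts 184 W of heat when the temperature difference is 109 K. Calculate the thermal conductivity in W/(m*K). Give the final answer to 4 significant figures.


k = Q*L / (A*dT)
L = 0.08 m, A = 3.1e-03 m^2
k = 184 * 0.08 / (3.1e-03 * 109)
k = 43.56 W/(m*K)


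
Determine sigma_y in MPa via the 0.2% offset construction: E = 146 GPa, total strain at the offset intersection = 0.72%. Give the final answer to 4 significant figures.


Offset strain = 0.002
Elastic strain at yield = total_strain - offset = 7.2e-03 - 0.002 = 5.2e-03
sigma_y = E * elastic_strain = 146000 * 5.2e-03
sigma_y = 759.2 MPa


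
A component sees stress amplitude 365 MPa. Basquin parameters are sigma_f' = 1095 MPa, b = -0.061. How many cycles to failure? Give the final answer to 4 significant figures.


sigma_a = sigma_f' * (2*Nf)^b
2*Nf = (sigma_a / sigma_f')^(1/b)
2*Nf = (365 / 1095)^(1/-0.061)
2*Nf = 6.63224e+07
Nf = 3.316e+07 cycles


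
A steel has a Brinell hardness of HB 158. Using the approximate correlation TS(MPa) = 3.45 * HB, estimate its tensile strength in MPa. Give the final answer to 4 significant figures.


TS (MPa) = 3.45 * HB
TS = 3.45 * 158
TS = 545.1 MPa


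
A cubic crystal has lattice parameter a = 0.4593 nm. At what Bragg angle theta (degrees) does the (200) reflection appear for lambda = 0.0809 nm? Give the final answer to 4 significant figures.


d = a / sqrt(h^2+k^2+l^2)
d = 0.4593 / sqrt(4) = 0.22965 nm
lambda = 2*d*sin(theta)  =>  sin(theta) = lambda / (2*d)
sin(theta) = 0.0809 / (2 * 0.22965) = 0.176138
theta = 10.14 deg


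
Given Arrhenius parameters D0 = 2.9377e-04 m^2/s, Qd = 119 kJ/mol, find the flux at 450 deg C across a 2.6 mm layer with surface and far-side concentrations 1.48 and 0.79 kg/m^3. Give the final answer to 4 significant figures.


Step 1: D = D0 * exp(-Qd/(R*T))
T = 450 + 273.15 = 723.15 K
D = 2.9377e-04 * exp(-119e3 / (8.314 * 723.15)) = 7.44865e-13 m^2/s
Step 2: J = D * (C1 - C2) / dx
J = 7.44865e-13 * (1.48 - 0.79) / 2.6e-03
J = 1.977e-10 kg/(m^2*s)


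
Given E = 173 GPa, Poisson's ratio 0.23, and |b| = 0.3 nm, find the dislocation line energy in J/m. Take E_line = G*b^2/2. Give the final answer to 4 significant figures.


Step 1: G = E / (2*(1+nu))
G = 173 / (2*(1+0.23)) = 70.3252 GPa = 7.03252e+10 Pa
Step 2: E_line = G*b^2/2
b = 0.3 nm = 3e-10 m
E_line = 0.5 * 7.03252e+10 * (3e-10)^2 = 3.165e-09 J/m


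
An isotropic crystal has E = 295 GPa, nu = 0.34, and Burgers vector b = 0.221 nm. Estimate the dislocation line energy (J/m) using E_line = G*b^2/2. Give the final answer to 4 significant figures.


Step 1: G = E / (2*(1+nu))
G = 295 / (2*(1+0.34)) = 110.075 GPa = 1.10075e+11 Pa
Step 2: E_line = G*b^2/2
b = 0.221 nm = 2.21e-10 m
E_line = 0.5 * 1.10075e+11 * (2.21e-10)^2 = 2.688e-09 J/m


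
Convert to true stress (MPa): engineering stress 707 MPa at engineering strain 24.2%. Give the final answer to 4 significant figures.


sigma_true = sigma_eng * (1 + epsilon_eng)
sigma_true = 707 * (1 + 0.242)
sigma_true = 878.1 MPa


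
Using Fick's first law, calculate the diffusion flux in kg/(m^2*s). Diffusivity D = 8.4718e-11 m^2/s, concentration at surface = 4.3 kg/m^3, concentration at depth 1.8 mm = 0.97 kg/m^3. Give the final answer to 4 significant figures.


J = -D * (dC/dx) = D * (C1 - C2) / dx
J = 8.4718e-11 * (4.3 - 0.97) / 1.8e-03
J = 1.567e-07 kg/(m^2*s)


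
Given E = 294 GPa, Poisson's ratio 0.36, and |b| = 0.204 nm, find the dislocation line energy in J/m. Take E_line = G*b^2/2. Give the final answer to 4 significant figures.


Step 1: G = E / (2*(1+nu))
G = 294 / (2*(1+0.36)) = 108.088 GPa = 1.08088e+11 Pa
Step 2: E_line = G*b^2/2
b = 0.204 nm = 2.04e-10 m
E_line = 0.5 * 1.08088e+11 * (2.04e-10)^2 = 2.249e-09 J/m


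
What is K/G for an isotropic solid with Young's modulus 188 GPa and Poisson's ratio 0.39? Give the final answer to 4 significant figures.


G = E / (2*(1+nu))
G = 188 / (2*(1+0.39)) = 67.6259 GPa
K = E / (3*(1-2*nu))
K = 188 / (3*(1-2*0.39)) = 284.848 GPa
K/G = 284.848 / 67.6259 = 4.212


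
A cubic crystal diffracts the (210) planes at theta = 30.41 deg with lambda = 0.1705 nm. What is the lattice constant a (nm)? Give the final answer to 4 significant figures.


d = lambda / (2*sin(theta))
d = 0.1705 / (2*sin(30.41 deg))
d = 0.168417 nm
a = d * sqrt(h^2+k^2+l^2) = 0.168417 * sqrt(5)
a = 0.3766 nm


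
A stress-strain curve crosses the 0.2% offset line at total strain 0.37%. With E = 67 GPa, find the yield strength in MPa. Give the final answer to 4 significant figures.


Offset strain = 0.002
Elastic strain at yield = total_strain - offset = 3.7e-03 - 0.002 = 1.7e-03
sigma_y = E * elastic_strain = 67000 * 1.7e-03
sigma_y = 113.9 MPa


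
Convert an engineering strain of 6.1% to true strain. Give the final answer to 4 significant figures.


epsilon_true = ln(1 + epsilon_eng)
epsilon_true = ln(1 + 0.061)
epsilon_true = 0.05921


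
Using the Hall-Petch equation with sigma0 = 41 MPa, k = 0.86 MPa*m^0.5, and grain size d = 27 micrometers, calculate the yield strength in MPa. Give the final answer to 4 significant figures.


sigma_y = sigma0 + k / sqrt(d)
d = 27 um = 2.7e-05 m
sigma_y = 41 + 0.86 / sqrt(2.7e-05)
sigma_y = 206.5 MPa


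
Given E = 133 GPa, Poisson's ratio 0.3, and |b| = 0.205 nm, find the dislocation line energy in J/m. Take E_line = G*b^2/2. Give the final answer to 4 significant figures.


Step 1: G = E / (2*(1+nu))
G = 133 / (2*(1+0.3)) = 51.1538 GPa = 5.11538e+10 Pa
Step 2: E_line = G*b^2/2
b = 0.205 nm = 2.05e-10 m
E_line = 0.5 * 5.11538e+10 * (2.05e-10)^2 = 1.075e-09 J/m


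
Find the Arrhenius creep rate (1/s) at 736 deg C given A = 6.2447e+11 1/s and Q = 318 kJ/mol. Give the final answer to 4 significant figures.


rate = A * exp(-Q / (R*T))
T = 736 + 273.15 = 1009.15 K
rate = 6.2447e+11 * exp(-318e3 / (8.314 * 1009.15))
rate = 2.162e-05 1/s


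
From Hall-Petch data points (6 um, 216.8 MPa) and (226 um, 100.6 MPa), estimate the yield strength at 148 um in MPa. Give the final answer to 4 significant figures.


sigma_y = sigma0 + k / sqrt(d)
1/sqrt(d1) = 1/sqrt(6e-06) = 408.248;  1/sqrt(d2) = 66.519
k = (sigma1 - sigma2) / (1/sqrt(d1) - 1/sqrt(d2)) = (216.8 - 100.6) / (408.248 - 66.519) = 0.340035 MPa*m^0.5
sigma0 = sigma1 - k/sqrt(d1) = 216.8 - 0.340035*408.248 = 77.9812 MPa
sigma_y(d3) = 77.9812 + 0.340035 / sqrt(1.48e-04) = 105.9 MPa


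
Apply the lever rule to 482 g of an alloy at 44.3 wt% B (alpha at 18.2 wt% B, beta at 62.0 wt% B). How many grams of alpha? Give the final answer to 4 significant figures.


f_alpha = (C_beta - C0) / (C_beta - C_alpha)
f_alpha = (62.0 - 44.3) / (62.0 - 18.2) = 0.40411
m_alpha = f_alpha * m_total = 0.40411 * 482 = 194.8 g


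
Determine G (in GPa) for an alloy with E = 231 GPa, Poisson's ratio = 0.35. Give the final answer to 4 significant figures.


G = E / (2*(1+nu))
G = 231 / (2*(1+0.35))
G = 85.56 GPa


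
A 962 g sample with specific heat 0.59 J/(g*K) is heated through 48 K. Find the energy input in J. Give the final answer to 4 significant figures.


Q = m * cp * dT
Q = 962 * 0.59 * 48
Q = 27240 J


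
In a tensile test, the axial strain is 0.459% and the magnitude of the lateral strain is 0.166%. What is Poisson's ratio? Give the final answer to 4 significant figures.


nu = -epsilon_lat / epsilon_axial
Lateral strain is contraction (negative), so using magnitudes:
nu = 0.166 / 0.459
nu = 0.3617


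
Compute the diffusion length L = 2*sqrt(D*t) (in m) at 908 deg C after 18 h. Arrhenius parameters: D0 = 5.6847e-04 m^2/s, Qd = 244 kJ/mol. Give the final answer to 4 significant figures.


Step 1: D = D0 * exp(-Qd/(R*T))
T = 1181.15 K
D = 5.6847e-04 * exp(-244e3 / (8.314 * 1181.15)) = 9.19968e-15 m^2/s
Step 2: L = 2*sqrt(D*t)
t = 18 h = 64800 s
L = 2*sqrt(9.19968e-15 * 64800) = 4.883e-05 m


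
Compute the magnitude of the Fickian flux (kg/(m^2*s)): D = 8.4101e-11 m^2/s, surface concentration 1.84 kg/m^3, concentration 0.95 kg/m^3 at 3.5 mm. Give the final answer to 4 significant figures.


J = -D * (dC/dx) = D * (C1 - C2) / dx
J = 8.4101e-11 * (1.84 - 0.95) / 3.5e-03
J = 2.139e-08 kg/(m^2*s)


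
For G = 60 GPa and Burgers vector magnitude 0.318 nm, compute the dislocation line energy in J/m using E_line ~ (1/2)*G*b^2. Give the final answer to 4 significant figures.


E = G*b^2/2
b = 0.318 nm = 3.18e-10 m
G = 60 GPa = 6e+10 Pa
E = 0.5 * 6e+10 * (3.18e-10)^2
E = 3.034e-09 J/m


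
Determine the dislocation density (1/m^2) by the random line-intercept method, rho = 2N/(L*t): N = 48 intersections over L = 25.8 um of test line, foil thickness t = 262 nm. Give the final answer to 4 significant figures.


rho = 2N / (L * t)
L = 25.8 um = 2.58e-05 m, t = 262 nm = 2.62e-07 m
rho = 2 * 48 / (2.58e-05 * 2.62e-07)
rho = 1.42e+13 1/m^2


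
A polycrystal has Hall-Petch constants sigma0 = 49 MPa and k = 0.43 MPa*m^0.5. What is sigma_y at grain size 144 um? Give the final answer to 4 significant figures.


sigma_y = sigma0 + k / sqrt(d)
d = 144 um = 1.44e-04 m
sigma_y = 49 + 0.43 / sqrt(1.44e-04)
sigma_y = 84.83 MPa


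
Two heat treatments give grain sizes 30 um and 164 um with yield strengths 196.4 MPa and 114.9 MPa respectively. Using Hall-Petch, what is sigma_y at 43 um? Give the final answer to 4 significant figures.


sigma_y = sigma0 + k / sqrt(d)
1/sqrt(d1) = 1/sqrt(3e-05) = 182.574;  1/sqrt(d2) = 78.0869
k = (sigma1 - sigma2) / (1/sqrt(d1) - 1/sqrt(d2)) = (196.4 - 114.9) / (182.574 - 78.0869) = 0.779999 MPa*m^0.5
sigma0 = sigma1 - k/sqrt(d1) = 196.4 - 0.779999*182.574 = 53.9923 MPa
sigma_y(d3) = 53.9923 + 0.779999 / sqrt(4.3e-05) = 172.9 MPa


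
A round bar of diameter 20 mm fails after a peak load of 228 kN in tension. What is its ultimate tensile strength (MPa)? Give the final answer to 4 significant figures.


A0 = pi*(d/2)^2 = pi*(20/2)^2 = 314.159 mm^2
UTS = F_max / A0 = 228*1000 / 314.159
UTS = 725.7 MPa


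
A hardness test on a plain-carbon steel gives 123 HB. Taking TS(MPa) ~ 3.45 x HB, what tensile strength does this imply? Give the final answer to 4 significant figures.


TS (MPa) = 3.45 * HB
TS = 3.45 * 123
TS = 424.4 MPa


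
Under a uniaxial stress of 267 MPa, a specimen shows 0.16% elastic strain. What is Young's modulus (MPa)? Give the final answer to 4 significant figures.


E = sigma / epsilon
epsilon = 0.16% = 1.6e-03
E = 267 / 1.6e-03
E = 166900 MPa


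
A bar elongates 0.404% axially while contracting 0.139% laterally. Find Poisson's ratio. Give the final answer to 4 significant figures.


nu = -epsilon_lat / epsilon_axial
Lateral strain is contraction (negative), so using magnitudes:
nu = 0.139 / 0.404
nu = 0.3441


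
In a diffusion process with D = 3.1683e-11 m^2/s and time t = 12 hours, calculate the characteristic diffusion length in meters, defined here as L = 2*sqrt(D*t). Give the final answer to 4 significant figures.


t = 12 hr = 43200 s
Diffusion length = 2*sqrt(D*t)
= 2*sqrt(3.1683e-11 * 43200)
= 2.34e-03 m


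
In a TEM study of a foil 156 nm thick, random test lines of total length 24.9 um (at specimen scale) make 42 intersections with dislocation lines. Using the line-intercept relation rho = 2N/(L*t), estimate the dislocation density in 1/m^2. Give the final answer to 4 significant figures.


rho = 2N / (L * t)
L = 24.9 um = 2.49e-05 m, t = 156 nm = 1.56e-07 m
rho = 2 * 42 / (2.49e-05 * 1.56e-07)
rho = 2.162e+13 1/m^2


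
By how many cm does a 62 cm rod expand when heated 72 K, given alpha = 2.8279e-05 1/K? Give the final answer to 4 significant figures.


dL = L0 * alpha * dT
dL = 62 * 2.8279e-05 * 72
dL = 0.1262 cm


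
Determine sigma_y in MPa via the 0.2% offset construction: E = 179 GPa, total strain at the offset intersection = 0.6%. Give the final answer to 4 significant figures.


Offset strain = 0.002
Elastic strain at yield = total_strain - offset = 6e-03 - 0.002 = 4e-03
sigma_y = E * elastic_strain = 179000 * 4e-03
sigma_y = 716 MPa


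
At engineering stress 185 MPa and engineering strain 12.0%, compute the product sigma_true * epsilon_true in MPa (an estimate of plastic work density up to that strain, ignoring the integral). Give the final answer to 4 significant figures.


sigma_true = sigma_eng * (1 + epsilon_eng)
sigma_true = 185 * (1 + 0.12) = 207.2 MPa
epsilon_true = ln(1 + epsilon_eng)
epsilon_true = ln(1 + 0.12) = 0.113329
sigma_true * epsilon_true = 207.2 * 0.113329 = 23.48 MPa


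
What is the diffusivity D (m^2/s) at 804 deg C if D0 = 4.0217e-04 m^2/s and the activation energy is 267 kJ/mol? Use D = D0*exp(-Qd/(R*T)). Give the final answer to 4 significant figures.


D = D0 * exp(-Qd / (R*T))
T = 1077.15 K
D = 4.0217e-04 * exp(-267e3 / (8.314 * 1077.15))
D = 4.531e-17 m^2/s


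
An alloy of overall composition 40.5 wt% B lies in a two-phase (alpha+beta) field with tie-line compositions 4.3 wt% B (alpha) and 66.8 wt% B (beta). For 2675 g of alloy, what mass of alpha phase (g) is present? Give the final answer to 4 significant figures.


f_alpha = (C_beta - C0) / (C_beta - C_alpha)
f_alpha = (66.8 - 40.5) / (66.8 - 4.3) = 0.4208
m_alpha = f_alpha * m_total = 0.4208 * 2675 = 1126 g


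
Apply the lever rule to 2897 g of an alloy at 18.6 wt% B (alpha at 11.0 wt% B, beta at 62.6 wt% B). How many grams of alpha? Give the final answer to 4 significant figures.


f_alpha = (C_beta - C0) / (C_beta - C_alpha)
f_alpha = (62.6 - 18.6) / (62.6 - 11.0) = 0.852713
m_alpha = f_alpha * m_total = 0.852713 * 2897 = 2470 g


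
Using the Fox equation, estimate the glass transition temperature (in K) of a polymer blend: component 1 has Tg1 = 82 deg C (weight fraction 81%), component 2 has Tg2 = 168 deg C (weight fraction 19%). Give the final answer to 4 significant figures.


1/Tg = w1/Tg1 + w2/Tg2 (in Kelvin)
Tg1 = 355.15 K, Tg2 = 441.15 K
1/Tg = 0.81/355.15 + 0.19/441.15
Tg = 368.8 K


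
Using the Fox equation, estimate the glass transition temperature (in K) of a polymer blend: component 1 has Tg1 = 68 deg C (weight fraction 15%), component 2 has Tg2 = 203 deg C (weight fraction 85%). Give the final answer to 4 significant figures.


1/Tg = w1/Tg1 + w2/Tg2 (in Kelvin)
Tg1 = 341.15 K, Tg2 = 476.15 K
1/Tg = 0.15/341.15 + 0.85/476.15
Tg = 449.5 K


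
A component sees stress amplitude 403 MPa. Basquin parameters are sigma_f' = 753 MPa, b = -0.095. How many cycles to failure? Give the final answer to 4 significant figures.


sigma_a = sigma_f' * (2*Nf)^b
2*Nf = (sigma_a / sigma_f')^(1/b)
2*Nf = (403 / 753)^(1/-0.095)
2*Nf = 720.757
Nf = 360.4 cycles


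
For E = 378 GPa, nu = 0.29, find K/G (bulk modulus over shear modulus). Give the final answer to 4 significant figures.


G = E / (2*(1+nu))
G = 378 / (2*(1+0.29)) = 146.512 GPa
K = E / (3*(1-2*nu))
K = 378 / (3*(1-2*0.29)) = 300 GPa
K/G = 300 / 146.512 = 2.048


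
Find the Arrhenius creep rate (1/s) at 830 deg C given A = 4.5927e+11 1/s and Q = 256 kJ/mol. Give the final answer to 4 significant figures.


rate = A * exp(-Q / (R*T))
T = 830 + 273.15 = 1103.15 K
rate = 4.5927e+11 * exp(-256e3 / (8.314 * 1103.15))
rate = 0.3467 1/s


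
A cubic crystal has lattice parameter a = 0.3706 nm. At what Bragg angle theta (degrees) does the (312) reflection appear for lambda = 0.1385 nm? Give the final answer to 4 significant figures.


d = a / sqrt(h^2+k^2+l^2)
d = 0.3706 / sqrt(14) = 0.099047 nm
lambda = 2*d*sin(theta)  =>  sin(theta) = lambda / (2*d)
sin(theta) = 0.1385 / (2 * 0.099047) = 0.699163
theta = 44.36 deg


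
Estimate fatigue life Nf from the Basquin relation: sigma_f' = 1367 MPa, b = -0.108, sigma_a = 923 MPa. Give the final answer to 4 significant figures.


sigma_a = sigma_f' * (2*Nf)^b
2*Nf = (sigma_a / sigma_f')^(1/b)
2*Nf = (923 / 1367)^(1/-0.108)
2*Nf = 37.9597
Nf = 18.98 cycles


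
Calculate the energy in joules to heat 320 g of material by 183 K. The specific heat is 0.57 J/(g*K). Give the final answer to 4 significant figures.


Q = m * cp * dT
Q = 320 * 0.57 * 183
Q = 33380 J


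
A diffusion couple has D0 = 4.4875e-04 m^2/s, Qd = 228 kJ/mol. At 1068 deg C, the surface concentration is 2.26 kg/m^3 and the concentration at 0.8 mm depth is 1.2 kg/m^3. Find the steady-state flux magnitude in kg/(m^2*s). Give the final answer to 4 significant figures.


Step 1: D = D0 * exp(-Qd/(R*T))
T = 1068 + 273.15 = 1341.15 K
D = 4.4875e-04 * exp(-228e3 / (8.314 * 1341.15)) = 5.91044e-13 m^2/s
Step 2: J = D * (C1 - C2) / dx
J = 5.91044e-13 * (2.26 - 1.2) / 8e-04
J = 7.831e-10 kg/(m^2*s)


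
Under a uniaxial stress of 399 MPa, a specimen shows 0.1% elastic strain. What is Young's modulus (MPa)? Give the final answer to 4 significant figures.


E = sigma / epsilon
epsilon = 0.1% = 1e-03
E = 399 / 1e-03
E = 399000 MPa


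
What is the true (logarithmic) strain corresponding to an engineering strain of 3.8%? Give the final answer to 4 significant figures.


epsilon_true = ln(1 + epsilon_eng)
epsilon_true = ln(1 + 0.038)
epsilon_true = 0.0373


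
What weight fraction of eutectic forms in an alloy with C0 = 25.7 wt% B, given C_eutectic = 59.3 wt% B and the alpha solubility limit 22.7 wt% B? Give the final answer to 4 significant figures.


f_primary = (C_e - C0) / (C_e - C_alpha_max)
f_primary = (59.3 - 25.7) / (59.3 - 22.7)
f_primary = 0.918033
f_eutectic = 1 - 0.918033 = 0.08197


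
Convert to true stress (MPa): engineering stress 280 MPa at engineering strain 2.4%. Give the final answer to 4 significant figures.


sigma_true = sigma_eng * (1 + epsilon_eng)
sigma_true = 280 * (1 + 0.024)
sigma_true = 286.7 MPa


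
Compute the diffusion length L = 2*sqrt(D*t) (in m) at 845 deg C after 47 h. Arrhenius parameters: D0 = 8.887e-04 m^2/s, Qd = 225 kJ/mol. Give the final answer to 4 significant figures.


Step 1: D = D0 * exp(-Qd/(R*T))
T = 1118.15 K
D = 8.887e-04 * exp(-225e3 / (8.314 * 1118.15)) = 2.73809e-14 m^2/s
Step 2: L = 2*sqrt(D*t)
t = 47 h = 169200 s
L = 2*sqrt(2.73809e-14 * 169200) = 1.361e-04 m


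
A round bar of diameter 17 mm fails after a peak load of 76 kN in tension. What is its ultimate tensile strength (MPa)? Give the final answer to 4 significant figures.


A0 = pi*(d/2)^2 = pi*(17/2)^2 = 226.98 mm^2
UTS = F_max / A0 = 76*1000 / 226.98
UTS = 334.8 MPa


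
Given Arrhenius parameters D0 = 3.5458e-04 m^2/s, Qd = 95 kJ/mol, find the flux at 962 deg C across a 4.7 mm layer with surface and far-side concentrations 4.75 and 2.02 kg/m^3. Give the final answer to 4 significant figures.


Step 1: D = D0 * exp(-Qd/(R*T))
T = 962 + 273.15 = 1235.15 K
D = 3.5458e-04 * exp(-95e3 / (8.314 * 1235.15)) = 3.40414e-08 m^2/s
Step 2: J = D * (C1 - C2) / dx
J = 3.40414e-08 * (4.75 - 2.02) / 4.7e-03
J = 1.977e-05 kg/(m^2*s)


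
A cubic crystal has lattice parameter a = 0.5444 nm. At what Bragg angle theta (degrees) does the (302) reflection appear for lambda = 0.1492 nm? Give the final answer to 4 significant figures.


d = a / sqrt(h^2+k^2+l^2)
d = 0.5444 / sqrt(13) = 0.150989 nm
lambda = 2*d*sin(theta)  =>  sin(theta) = lambda / (2*d)
sin(theta) = 0.1492 / (2 * 0.150989) = 0.494074
theta = 29.61 deg


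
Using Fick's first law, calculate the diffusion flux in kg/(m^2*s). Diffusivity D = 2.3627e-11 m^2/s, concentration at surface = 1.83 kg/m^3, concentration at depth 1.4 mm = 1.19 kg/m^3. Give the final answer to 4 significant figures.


J = -D * (dC/dx) = D * (C1 - C2) / dx
J = 2.3627e-11 * (1.83 - 1.19) / 1.4e-03
J = 1.08e-08 kg/(m^2*s)


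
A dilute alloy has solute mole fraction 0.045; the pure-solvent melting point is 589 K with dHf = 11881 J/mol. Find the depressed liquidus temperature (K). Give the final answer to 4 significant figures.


dT = R*Tm^2*x / dHf
dT = 8.314 * 589^2 * 0.045 / 11881
dT = 10.9245 K
T_new = 589 - 10.9245 = 578.1 K
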